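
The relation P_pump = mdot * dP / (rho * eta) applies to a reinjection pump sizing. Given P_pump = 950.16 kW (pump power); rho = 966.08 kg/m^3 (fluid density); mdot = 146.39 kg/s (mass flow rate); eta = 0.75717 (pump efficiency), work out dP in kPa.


dP = P_pump * rho * eta / mdot
dP = 950.16 * 966.08 * 0.75717 / 146.39
dP = 4747.8 kPa


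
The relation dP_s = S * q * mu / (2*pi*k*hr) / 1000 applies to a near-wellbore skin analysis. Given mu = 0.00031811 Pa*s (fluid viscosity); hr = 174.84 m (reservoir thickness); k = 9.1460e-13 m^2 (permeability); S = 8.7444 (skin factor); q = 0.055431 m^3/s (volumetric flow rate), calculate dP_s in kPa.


dP_s = S * q * mu / (2*pi*k*hr) / 1000
dP_s = 8.7444 * 0.055431 * 0.00031811 / (2*pi*9.1460e-13*174.84) / 1000
dP_s = 153.46 kPa


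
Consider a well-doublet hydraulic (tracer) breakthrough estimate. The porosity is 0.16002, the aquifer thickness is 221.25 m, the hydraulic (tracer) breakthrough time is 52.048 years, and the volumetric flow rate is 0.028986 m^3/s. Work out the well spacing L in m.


L = sqrt(t_bt*365.25*86400*3*Qv / (pi*hr*phi))
L = sqrt(52.048*365.25*86400*3*0.028986 / (pi*221.25*0.16002))
L = 1133.2 m


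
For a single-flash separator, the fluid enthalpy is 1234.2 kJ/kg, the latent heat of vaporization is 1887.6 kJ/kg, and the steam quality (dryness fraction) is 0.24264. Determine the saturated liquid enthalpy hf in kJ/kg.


hf = h - x * hfg
hf = 1234.2 - 0.24264 * 1887.6
hf = 776.19 kJ/kg


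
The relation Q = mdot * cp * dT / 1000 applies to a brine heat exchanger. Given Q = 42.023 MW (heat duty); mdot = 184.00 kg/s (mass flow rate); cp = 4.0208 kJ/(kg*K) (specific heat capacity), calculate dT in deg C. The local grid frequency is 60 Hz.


dT = Q * 1000 / (mdot * cp)
dT = 42.023 * 1000 / (184.00 * 4.0208)
dT = 56.80110 K
Convert (temperature difference, 1 K = 1 deg C): 56.80110 K = 56.80110 deg C
dT = 56.801 deg C


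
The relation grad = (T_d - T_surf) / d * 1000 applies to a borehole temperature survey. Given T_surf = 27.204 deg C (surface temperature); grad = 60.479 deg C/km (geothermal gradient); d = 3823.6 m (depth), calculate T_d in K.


T_d = T_surf + grad * d / 1000
T_d = 27.204 + 60.479 * 3823.6 / 1000
T_d = 258.4515 deg C
Convert to K: 258.4515 + 273.15 = 531.60 K
T_d = 531.60 K


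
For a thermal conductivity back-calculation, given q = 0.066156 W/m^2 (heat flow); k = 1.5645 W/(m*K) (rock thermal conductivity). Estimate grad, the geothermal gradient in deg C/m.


grad = q / k * 1000
grad = 0.066156 / 1.5645 * 1000
grad = 42.28571 deg C/km
Convert: 42.28571 deg C/km * 0.001 = 0.042286 deg C/m
grad = 0.042286 deg C/m


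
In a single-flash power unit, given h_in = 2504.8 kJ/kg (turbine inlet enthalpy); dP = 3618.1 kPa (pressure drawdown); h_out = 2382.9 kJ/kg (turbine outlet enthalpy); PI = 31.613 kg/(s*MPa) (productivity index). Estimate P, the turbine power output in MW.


Step 1: mdot = PI * dP / 1000 = 31.613 * 3618.1 / 1000 = 114.3790 kg/s
Step 2: P = mdot*(h_in - h_out)/1000 = 114.3790*(2504.8 - 2382.9)/1000 = 13.943 MW
P = 13.943 MW


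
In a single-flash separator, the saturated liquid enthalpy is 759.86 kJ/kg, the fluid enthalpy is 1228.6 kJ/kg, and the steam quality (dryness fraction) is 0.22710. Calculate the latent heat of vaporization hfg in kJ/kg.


hfg = (h - hf) / x
hfg = (1228.6 - 759.86) / 0.22710
hfg = 2064.0 kJ/kg


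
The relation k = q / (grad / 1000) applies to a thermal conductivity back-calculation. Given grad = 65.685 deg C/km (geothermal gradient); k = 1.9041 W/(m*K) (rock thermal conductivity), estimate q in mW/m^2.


q = k * grad / 1000
q = 1.9041 * 65.685 / 1000
q = 0.1250708 W/m^2
Convert: 0.1250708 W/m^2 * 1000.0 = 125.07 mW/m^2
q = 125.07 mW/m^2


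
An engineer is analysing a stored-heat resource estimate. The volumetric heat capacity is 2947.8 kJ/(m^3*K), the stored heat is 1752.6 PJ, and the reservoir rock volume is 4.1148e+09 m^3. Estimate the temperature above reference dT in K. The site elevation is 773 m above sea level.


dT = Q_s * 1e12 / (Vr * rhoc)
dT = 1752.6 * 1e12 / (4.1148e+09 * 2947.8)
dT = 144.49 K


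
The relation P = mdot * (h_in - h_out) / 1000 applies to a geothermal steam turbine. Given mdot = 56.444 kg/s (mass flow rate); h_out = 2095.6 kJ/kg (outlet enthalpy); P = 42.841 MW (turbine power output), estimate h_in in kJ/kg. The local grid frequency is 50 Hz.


h_in = h_out + P * 1000 / mdot
h_in = 2095.6 + 42.841 * 1000 / 56.444
h_in = 2854.6 kJ/kg


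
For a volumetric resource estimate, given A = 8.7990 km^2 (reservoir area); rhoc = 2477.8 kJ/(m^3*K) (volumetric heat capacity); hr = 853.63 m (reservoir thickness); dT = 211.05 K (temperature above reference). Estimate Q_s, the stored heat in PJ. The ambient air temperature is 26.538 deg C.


Step 1: Vr = A*1e6*hr = 8.799*1e6*853.63 = 7.511090e+09 m^3
Step 2: Q_s = Vr*rhoc*dT/1e12 = 7.511090e+09*2477.8*211.05/1e12 = 3927.8 PJ
Q_s = 3927.8 PJ


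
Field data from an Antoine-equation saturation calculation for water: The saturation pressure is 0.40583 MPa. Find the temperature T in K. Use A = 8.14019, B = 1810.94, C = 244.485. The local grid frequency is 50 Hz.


T = B / (A - log10(P_sat * 760 / 0.101325)) - C
T = 1810.94 / (8.14019 - log10(0.40583 * 760 / 0.101325)) - 244.485
T = 144.4000 deg C
Convert to K: 144.4000 + 273.15 = 417.55 K
T = 417.55 K


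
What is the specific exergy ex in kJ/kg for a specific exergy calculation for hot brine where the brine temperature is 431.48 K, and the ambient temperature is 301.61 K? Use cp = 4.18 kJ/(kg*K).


ex = cp * ((T_b - T_0) - T_0 * ln(T_b/T_0))
ex = 4.18 * ((431.48 - 301.61) - 301.61 * ln(431.48/301.61))
ex = 91.406 kJ/kg


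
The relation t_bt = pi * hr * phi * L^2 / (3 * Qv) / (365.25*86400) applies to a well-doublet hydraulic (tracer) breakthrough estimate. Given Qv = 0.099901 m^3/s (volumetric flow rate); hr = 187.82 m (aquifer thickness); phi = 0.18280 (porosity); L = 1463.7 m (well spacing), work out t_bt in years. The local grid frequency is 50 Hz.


t_bt = pi * hr * phi * L^2 / (3 * Qv) / (365.25*86400)
t_bt = pi * 187.82 * 0.18280 * 1463.7^2 / (3 * 0.099901) / (365.25*86400)
t_bt = 24.433 years


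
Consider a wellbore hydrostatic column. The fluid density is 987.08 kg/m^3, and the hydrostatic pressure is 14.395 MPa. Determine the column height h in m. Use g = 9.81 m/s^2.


h = P * 1e6 / (g * rho)
h = 14.395 * 1e6 / (9.81 * 987.08)
h = 1486.6 m


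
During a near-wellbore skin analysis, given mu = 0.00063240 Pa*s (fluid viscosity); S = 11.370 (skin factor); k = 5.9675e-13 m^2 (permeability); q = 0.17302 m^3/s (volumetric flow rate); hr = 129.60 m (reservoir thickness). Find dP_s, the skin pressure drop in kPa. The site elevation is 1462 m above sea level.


dP_s = S * q * mu / (2*pi*k*hr) / 1000
dP_s = 11.370 * 0.17302 * 0.00063240 / (2*pi*5.9675e-13*129.60) / 1000
dP_s = 2560.2 kPa


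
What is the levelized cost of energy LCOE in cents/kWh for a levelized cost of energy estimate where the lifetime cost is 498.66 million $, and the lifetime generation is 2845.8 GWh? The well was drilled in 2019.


LCOE = C_tot / E_tot * 100
LCOE = 498.66 / 2845.8 * 100
LCOE = 17.523 cents/kWh


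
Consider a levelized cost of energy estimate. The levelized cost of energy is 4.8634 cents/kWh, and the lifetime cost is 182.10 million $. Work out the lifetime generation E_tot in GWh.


E_tot = C_tot / LCOE * 100
E_tot = 182.10 / 4.8634 * 100
E_tot = 3744.3 GWh


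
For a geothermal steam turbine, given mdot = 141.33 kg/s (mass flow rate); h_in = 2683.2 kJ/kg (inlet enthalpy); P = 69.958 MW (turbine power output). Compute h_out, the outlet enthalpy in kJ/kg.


h_out = h_in - P * 1000 / mdot
h_out = 2683.2 - 69.958 * 1000 / 141.33
h_out = 2188.2 kJ/kg


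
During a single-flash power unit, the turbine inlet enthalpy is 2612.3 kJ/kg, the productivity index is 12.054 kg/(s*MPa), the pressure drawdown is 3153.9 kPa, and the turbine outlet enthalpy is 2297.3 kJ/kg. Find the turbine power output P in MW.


Step 1: mdot = PI * dP / 1000 = 12.054 * 3153.9 / 1000 = 38.01711 kg/s
Step 2: P = mdot*(h_in - h_out)/1000 = 38.01711*(2612.3 - 2297.3)/1000 = 11.975 MW
P = 11.975 MW


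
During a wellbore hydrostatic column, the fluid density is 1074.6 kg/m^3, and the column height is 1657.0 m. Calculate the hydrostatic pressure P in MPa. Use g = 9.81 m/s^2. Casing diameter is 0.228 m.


P = rho * g * h / 1e6
P = 1074.6 * 9.81 * 1657.0 / 1e6
P = 17.468 MPa


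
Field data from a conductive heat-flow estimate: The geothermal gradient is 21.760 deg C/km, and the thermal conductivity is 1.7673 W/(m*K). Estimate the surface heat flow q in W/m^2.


q = k * grad / 1000
q = 1.7673 * 21.760 / 1000
q = 0.038456 W/m^2


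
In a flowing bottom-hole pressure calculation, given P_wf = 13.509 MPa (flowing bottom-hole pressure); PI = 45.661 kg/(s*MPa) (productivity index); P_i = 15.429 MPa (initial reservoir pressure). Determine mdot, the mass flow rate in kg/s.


mdot = (P_i - P_wf) * PI
mdot = (15.429 - 13.509) * 45.661
mdot = 87.669 kg/s


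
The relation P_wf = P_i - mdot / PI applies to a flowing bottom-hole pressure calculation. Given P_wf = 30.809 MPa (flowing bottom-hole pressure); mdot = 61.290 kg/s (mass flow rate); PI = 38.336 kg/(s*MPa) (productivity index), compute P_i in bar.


P_i = P_wf + mdot / PI
P_i = 30.809 + 61.290 / 38.336
P_i = 32.40776 MPa
Convert: 32.40776 MPa * 10.0 = 324.08 bar
P_i = 324.08 bar


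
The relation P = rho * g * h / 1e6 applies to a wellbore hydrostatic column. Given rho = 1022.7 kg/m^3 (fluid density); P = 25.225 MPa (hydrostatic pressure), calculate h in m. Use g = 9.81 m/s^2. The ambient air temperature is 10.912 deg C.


h = P * 1e6 / (g * rho)
h = 25.225 * 1e6 / (9.81 * 1022.7)
h = 2514.3 m


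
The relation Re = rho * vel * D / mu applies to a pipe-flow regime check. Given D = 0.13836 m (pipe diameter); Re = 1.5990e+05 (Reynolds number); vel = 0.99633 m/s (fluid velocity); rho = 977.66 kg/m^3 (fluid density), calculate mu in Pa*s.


mu = rho * vel * D / Re
mu = 977.66 * 0.99633 * 0.13836 / 1.5990e+05
mu = 0.00084286 Pa*s


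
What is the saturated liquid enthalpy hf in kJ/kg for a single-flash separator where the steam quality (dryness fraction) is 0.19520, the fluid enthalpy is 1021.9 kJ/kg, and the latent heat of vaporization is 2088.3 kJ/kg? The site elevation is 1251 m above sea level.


hf = h - x * hfg
hf = 1021.9 - 0.19520 * 2088.3
hf = 614.26 kJ/kg


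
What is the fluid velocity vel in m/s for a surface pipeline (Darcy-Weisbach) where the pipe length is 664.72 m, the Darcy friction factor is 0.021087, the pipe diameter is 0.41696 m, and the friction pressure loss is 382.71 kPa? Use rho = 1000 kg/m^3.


vel = sqrt(dP*1000*2*D / (f*L*rho))
vel = sqrt(382.71*1000*2*0.41696 / (0.021087*664.72*1000))
vel = 4.7717 m/s


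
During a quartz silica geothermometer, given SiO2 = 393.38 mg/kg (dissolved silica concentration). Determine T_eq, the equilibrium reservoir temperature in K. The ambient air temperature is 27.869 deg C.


T_eq = 1309 / (5.19 - log10(SiO2)) - 273.15
T_eq = 1309 / (5.19 - log10(393.38)) - 273.15
T_eq = 231.2451 deg C
Convert to K: 231.2451 + 273.15 = 504.40 K
T_eq = 504.40 K


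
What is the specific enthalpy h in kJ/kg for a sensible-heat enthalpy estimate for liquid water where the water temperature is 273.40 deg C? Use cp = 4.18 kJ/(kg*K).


h = cp * T
h = 4.18 * 273.40
h = 1142.8 kJ/kg


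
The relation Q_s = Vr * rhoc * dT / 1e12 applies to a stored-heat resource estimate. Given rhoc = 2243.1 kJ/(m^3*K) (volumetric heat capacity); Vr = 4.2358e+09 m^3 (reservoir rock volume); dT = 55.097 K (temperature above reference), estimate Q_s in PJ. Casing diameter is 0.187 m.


Q_s = Vr * rhoc * dT / 1e12
Q_s = 4.2358e+09 * 2243.1 * 55.097 / 1e12
Q_s = 523.49 PJ


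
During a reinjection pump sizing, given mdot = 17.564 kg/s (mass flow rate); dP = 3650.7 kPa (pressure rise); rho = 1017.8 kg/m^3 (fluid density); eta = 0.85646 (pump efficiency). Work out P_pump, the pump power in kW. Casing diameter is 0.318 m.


P_pump = mdot * dP / (rho * eta)
P_pump = 17.564 * 3650.7 / (1017.8 * 0.85646)
P_pump = 73.558 kW


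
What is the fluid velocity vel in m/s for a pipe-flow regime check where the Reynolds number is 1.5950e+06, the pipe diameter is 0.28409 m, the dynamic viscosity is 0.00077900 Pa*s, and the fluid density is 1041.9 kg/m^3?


vel = Re * mu / (rho * D)
vel = 1.5950e+06 * 0.00077900 / (1041.9 * 0.28409)
vel = 4.1977 m/s


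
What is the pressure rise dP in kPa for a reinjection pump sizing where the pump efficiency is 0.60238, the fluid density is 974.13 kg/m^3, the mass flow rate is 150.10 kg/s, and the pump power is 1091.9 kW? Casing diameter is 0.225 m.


dP = P_pump * rho * eta / mdot
dP = 1091.9 * 974.13 * 0.60238 / 150.10
dP = 4268.6 kPa


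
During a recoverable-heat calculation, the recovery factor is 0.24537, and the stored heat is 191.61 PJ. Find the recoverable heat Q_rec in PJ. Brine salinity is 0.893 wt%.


Q_rec = Q_s * RF
Q_rec = 191.61 * 0.24537
Q_rec = 47.015 PJ


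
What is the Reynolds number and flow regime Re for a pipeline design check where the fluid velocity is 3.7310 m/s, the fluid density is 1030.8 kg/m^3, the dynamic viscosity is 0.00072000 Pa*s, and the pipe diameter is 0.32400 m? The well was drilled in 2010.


Step 1: Re = rho*vel*D/mu = 1030.8*3.731*0.324/0.00072 = 1.7307e+06
Step 2: Re = 1.7307e+06 > 4000, so flow is turbulent.
Re = 1.7307e+06 (turbulent)


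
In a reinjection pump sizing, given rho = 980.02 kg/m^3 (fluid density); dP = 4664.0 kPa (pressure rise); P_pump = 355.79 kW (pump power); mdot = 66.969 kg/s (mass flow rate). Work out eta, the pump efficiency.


eta = mdot * dP / (rho * P_pump)
eta = 66.969 * 4664.0 / (980.02 * 355.79)
eta = 0.89578


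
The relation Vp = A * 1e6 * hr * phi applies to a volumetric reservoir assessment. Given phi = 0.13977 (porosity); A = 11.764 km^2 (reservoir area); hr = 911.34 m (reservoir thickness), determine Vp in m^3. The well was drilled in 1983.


Vp = A * 1e6 * hr * phi
Vp = 11.764 * 1e6 * 911.34 * 0.13977
Vp = 1.4985e+09 m^3


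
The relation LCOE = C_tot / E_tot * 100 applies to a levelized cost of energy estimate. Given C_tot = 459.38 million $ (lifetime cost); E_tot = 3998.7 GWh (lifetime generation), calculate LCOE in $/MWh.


LCOE = C_tot / E_tot * 100
LCOE = 459.38 / 3998.7 * 100
LCOE = 11.48823 cents/kWh
Convert: 11.48823 cents/kWh * 10.0 = 114.88 $/MWh
LCOE = 114.88 $/MWh


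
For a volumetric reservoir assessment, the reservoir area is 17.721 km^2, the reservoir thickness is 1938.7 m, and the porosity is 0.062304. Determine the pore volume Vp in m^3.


Vp = A * 1e6 * hr * phi
Vp = 17.721 * 1e6 * 1938.7 * 0.062304
Vp = 2.1405e+09 m^3


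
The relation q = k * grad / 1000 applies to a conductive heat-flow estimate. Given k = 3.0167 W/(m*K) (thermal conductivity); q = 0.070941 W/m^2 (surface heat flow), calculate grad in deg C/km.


grad = q * 1000 / k
grad = 0.070941 * 1000 / 3.0167
grad = 23.516 deg C/km


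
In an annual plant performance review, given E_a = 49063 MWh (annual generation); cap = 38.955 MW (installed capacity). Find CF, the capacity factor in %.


CF = E_a / (cap * 8760) * 100
CF = 49063 / (38.955 * 8760) * 100
CF = 14.378 %


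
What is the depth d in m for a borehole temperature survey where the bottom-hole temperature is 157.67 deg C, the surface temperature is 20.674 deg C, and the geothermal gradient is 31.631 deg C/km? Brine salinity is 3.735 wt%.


d = (T_d - T_surf) / grad * 1000
d = (157.67 - 20.674) / 31.631 * 1000
d = 4331.1 m


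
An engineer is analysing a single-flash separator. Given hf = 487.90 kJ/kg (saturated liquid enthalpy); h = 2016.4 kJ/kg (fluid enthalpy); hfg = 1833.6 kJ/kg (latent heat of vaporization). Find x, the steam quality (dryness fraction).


x = (h - hf) / hfg
x = (2016.4 - 487.90) / 1833.6
x = 0.83361


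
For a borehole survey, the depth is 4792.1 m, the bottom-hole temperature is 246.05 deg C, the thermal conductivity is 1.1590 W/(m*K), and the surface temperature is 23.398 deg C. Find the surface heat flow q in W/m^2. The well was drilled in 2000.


Step 1: grad = (T_d - T_surf)/d * 1000 = (246.05 - 23.398)/4792.1 * 1000 = 46.46230 deg C/km
Step 2: q = k * grad / 1000 = 1.159 * 46.46230 / 1000 = 0.053850 W/m^2
q = 0.053850 W/m^2


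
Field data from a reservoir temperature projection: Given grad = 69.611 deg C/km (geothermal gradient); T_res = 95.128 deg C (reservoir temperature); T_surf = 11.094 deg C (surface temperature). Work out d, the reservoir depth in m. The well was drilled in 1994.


d = (T_res - T_surf) / grad * 1000
d = (95.128 - 11.094) / 69.611 * 1000
d = 1207.2 m


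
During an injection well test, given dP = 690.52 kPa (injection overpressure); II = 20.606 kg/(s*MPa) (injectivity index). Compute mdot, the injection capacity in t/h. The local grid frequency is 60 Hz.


mdot = II * dP / 1000
mdot = 20.606 * 690.52 / 1000
mdot = 14.22886 kg/s
Convert: 14.22886 kg/s * 3.6 = 51.224 t/h
mdot = 51.224 t/h


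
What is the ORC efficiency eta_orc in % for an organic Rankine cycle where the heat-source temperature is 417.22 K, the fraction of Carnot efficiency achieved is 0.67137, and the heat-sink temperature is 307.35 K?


eta_orc = (1 - Tc/Th) * f * 100
eta_orc = (1 - 307.35/417.22) * 0.67137 * 100
eta_orc = 17.680 %


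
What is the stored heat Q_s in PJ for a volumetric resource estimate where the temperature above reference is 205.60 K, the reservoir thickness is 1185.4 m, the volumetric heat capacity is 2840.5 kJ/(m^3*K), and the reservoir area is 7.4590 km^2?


Step 1: Vr = A*1e6*hr = 7.459*1e6*1185.4 = 8.841899e+09 m^3
Step 2: Q_s = Vr*rhoc*dT/1e12 = 8.841899e+09*2840.5*205.6/1e12 = 5163.7 PJ
Q_s = 5163.7 PJ


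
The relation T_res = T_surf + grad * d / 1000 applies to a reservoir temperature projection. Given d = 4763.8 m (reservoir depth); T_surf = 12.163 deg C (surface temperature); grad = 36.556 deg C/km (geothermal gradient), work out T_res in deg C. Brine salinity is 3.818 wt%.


T_res = T_surf + grad * d / 1000
T_res = 12.163 + 36.556 * 4763.8 / 1000
T_res = 186.31 deg C


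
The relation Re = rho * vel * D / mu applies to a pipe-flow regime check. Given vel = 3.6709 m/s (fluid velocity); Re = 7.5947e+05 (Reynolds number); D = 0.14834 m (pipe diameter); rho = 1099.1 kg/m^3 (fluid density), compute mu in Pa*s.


mu = rho * vel * D / Re
mu = 1099.1 * 3.6709 * 0.14834 / 7.5947e+05
mu = 0.00078806 Pa*s


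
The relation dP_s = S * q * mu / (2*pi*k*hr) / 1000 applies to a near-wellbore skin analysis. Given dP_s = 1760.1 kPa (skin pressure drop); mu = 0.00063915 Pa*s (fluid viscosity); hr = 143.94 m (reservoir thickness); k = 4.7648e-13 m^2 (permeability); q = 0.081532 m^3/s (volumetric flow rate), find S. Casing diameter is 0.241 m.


S = dP_s * 1000 * 2*pi*k*hr / (q*mu)
S = 1760.1 * 1000 * 2*pi*4.7648e-13*143.94 / (0.081532*0.00063915)
S = 14.555


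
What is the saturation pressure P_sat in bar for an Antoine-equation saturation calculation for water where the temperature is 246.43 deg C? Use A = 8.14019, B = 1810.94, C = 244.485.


P_sat = 10^(A - B/(C + T)) / 760 * 0.101325
P_sat = 10^(8.14019 - 1810.94/(244.485 + 246.43)) / 760 * 0.101325
P_sat = 3.768648 MPa
Convert: 3.768648 MPa * 10.0 = 37.686 bar
P_sat = 37.686 bar


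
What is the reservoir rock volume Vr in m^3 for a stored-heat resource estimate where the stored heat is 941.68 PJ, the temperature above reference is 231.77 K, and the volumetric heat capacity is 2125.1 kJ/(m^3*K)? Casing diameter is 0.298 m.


Vr = Q_s * 1e12 / (rhoc * dT)
Vr = 941.68 * 1e12 / (2125.1 * 231.77)
Vr = 1.9119e+09 m^3


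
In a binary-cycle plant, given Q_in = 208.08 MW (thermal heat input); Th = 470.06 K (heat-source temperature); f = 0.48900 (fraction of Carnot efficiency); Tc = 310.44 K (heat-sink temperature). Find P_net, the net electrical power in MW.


Step 1: eta = (1 - Tc/Th)*f = (1 - 310.44/470.06)*0.489 = 0.1660515
Step 2: P_net = eta * Q_in = 0.1660515 * 208.08 = 34.552 MW
P_net = 34.552 MW


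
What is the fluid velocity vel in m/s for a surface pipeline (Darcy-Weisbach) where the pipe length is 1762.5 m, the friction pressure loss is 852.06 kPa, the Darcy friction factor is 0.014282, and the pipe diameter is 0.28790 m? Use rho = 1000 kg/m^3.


vel = sqrt(dP*1000*2*D / (f*L*rho))
vel = sqrt(852.06*1000*2*0.28790 / (0.014282*1762.5*1000))
vel = 4.4148 m/s


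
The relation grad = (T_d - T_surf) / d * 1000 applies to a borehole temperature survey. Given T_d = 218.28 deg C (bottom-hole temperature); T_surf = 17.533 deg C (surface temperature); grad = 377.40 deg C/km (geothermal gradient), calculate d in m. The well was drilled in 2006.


d = (T_d - T_surf) / grad * 1000
d = (218.28 - 17.533) / 377.40 * 1000
d = 531.92 m


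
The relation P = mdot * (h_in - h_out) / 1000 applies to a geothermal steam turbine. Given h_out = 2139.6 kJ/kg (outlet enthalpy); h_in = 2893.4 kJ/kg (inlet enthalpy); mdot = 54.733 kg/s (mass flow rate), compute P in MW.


P = mdot * (h_in - h_out) / 1000
P = 54.733 * (2893.4 - 2139.6) / 1000
P = 41.258 MW


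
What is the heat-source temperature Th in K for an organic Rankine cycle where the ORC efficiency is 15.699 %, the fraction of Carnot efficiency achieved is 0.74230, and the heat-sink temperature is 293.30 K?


Th = Tc / (1 - (eta_orc/100)/f)
Th = 293.30 / (1 - (15.699/100)/0.74230)
Th = 371.97 K


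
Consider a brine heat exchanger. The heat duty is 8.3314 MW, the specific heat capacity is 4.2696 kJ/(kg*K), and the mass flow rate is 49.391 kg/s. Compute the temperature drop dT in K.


dT = Q * 1000 / (mdot * cp)
dT = 8.3314 * 1000 / (49.391 * 4.2696)
dT = 39.508 K


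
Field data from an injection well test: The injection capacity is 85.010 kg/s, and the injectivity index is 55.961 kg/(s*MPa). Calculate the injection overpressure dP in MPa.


dP = mdot * 1000 / II
dP = 85.010 * 1000 / 55.961
dP = 1519.094 kPa
Convert: 1519.094 kPa * 0.001 = 1.5191 MPa
dP = 1.5191 MPa


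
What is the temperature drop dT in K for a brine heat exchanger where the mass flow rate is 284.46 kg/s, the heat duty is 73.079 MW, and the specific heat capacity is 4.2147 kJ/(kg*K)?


dT = Q * 1000 / (mdot * cp)
dT = 73.079 * 1000 / (284.46 * 4.2147)
dT = 60.954 K


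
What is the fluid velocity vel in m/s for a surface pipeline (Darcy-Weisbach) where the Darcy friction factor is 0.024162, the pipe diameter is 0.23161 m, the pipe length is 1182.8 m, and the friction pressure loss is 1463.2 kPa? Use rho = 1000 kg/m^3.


vel = sqrt(dP*1000*2*D / (f*L*rho))
vel = sqrt(1463.2*1000*2*0.23161 / (0.024162*1182.8*1000))
vel = 4.8699 m/s


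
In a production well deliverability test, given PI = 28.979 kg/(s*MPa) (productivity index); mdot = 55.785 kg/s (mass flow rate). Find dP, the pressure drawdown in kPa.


dP = mdot * 1000 / PI
dP = 55.785 * 1000 / 28.979
dP = 1925.0 kPa


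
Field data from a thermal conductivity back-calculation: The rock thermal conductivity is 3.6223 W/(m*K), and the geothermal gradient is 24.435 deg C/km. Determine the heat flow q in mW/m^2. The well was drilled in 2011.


q = k * grad / 1000
q = 3.6223 * 24.435 / 1000
q = 0.08851090 W/m^2
Convert: 0.08851090 W/m^2 * 1000.0 = 88.511 mW/m^2
q = 88.511 mW/m^2


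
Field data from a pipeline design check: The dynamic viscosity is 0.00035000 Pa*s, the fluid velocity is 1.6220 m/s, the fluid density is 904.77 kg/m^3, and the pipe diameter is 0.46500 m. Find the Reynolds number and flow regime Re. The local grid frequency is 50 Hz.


Step 1: Re = rho*vel*D/mu = 904.77*1.622*0.465/0.00035 = 1.9497e+06
Step 2: Re = 1.9497e+06 > 4000, so flow is turbulent.
Re = 1.9497e+06 (turbulent)


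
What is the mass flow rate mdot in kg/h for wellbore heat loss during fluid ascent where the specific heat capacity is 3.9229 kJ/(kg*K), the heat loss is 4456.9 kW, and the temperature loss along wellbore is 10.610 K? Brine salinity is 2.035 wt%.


mdot = Q_loss / (cp * dT)
mdot = 4456.9 / (3.9229 * 10.610)
mdot = 107.0805 kg/s
Convert: 107.0805 kg/s * 3600.0 = 3.8549e+05 kg/h
mdot = 3.8549e+05 kg/h


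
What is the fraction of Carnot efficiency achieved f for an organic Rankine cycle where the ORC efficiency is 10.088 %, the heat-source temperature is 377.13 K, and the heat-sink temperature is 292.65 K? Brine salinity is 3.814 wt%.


f = (eta_orc/100) / (1 - Tc/Th)
f = (10.088/100) / (1 - 292.65/377.13)
f = 0.45034


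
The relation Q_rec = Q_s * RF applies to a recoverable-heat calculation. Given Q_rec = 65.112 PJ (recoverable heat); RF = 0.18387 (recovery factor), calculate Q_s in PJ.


Q_s = Q_rec / RF
Q_s = 65.112 / 0.18387
Q_s = 354.12 PJ


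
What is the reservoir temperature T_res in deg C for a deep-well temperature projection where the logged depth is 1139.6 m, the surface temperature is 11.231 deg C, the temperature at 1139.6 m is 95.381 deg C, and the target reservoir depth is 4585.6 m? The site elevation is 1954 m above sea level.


Step 1: grad = (T_d1 - T_surf)/d1 * 1000 = (95.381 - 11.231)/1139.6 * 1000 = 73.84170 deg C/km
Step 2: T_res = T_surf + grad*d2/1000 = 11.231 + 73.84170*4585.6/1000 = 349.84 deg C
T_res = 349.84 deg C


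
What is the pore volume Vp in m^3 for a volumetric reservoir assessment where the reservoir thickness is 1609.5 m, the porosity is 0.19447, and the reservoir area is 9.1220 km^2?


Vp = A * 1e6 * hr * phi
Vp = 9.1220 * 1e6 * 1609.5 * 0.19447
Vp = 2.8552e+09 m^3


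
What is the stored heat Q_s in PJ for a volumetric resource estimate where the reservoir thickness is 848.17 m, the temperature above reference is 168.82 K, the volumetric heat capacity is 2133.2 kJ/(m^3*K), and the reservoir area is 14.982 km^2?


Step 1: Vr = A*1e6*hr = 14.982*1e6*848.17 = 1.270728e+10 m^3
Step 2: Q_s = Vr*rhoc*dT/1e12 = 1.270728e+10*2133.2*168.82/1e12 = 4576.2 PJ
Q_s = 4576.2 PJ


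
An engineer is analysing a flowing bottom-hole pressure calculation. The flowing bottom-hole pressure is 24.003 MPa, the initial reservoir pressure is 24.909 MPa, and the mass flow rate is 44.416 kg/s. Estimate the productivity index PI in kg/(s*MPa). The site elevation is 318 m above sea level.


PI = mdot / (P_i - P_wf)
PI = 44.416 / (24.909 - 24.003)
PI = 49.024 kg/(s*MPa)


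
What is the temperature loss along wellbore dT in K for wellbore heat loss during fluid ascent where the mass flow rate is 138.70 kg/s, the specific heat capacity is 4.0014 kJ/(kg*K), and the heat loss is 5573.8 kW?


dT = Q_loss / (mdot * cp)
dT = 5573.8 / (138.70 * 4.0014)
dT = 10.043 K


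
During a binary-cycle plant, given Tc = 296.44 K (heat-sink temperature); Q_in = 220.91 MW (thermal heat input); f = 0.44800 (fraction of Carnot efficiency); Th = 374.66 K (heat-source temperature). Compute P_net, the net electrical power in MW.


Step 1: eta = (1 - Tc/Th)*f = (1 - 296.44/374.66)*0.448 = 0.09353163
Step 2: P_net = eta * Q_in = 0.09353163 * 220.91 = 20.662 MW
P_net = 20.662 MW


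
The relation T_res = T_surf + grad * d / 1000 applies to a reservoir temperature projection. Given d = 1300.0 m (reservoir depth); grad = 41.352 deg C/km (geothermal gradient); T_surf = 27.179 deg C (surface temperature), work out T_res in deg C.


T_res = T_surf + grad * d / 1000
T_res = 27.179 + 41.352 * 1300.0 / 1000
T_res = 80.937 deg C


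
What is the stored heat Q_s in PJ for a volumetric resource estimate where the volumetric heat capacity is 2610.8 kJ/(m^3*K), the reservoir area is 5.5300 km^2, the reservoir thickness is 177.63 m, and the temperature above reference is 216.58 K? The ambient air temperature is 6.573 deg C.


Step 1: Vr = A*1e6*hr = 5.53*1e6*177.63 = 9.822939e+08 m^3
Step 2: Q_s = Vr*rhoc*dT/1e12 = 9.822939e+08*2610.8*216.58/1e12 = 555.44 PJ
Q_s = 555.44 PJ


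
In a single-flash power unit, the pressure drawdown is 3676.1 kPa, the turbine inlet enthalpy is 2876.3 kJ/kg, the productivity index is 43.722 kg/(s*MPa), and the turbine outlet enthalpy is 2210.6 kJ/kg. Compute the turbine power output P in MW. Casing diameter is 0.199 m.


Step 1: mdot = PI * dP / 1000 = 43.722 * 3676.1 / 1000 = 160.7264 kg/s
Step 2: P = mdot*(h_in - h_out)/1000 = 160.7264*(2876.3 - 2210.6)/1000 = 107.00 MW
P = 107.00 MW


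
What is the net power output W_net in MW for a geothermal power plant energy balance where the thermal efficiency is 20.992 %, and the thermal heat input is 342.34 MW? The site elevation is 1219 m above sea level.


W_net = eta / 100 * Q_in
W_net = 20.992 / 100 * 342.34
W_net = 71.864 MW


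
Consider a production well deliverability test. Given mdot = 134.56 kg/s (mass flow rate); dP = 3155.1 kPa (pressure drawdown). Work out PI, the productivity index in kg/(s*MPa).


PI = mdot * 1000 / dP
PI = 134.56 * 1000 / 3155.1
PI = 42.648 kg/(s*MPa)


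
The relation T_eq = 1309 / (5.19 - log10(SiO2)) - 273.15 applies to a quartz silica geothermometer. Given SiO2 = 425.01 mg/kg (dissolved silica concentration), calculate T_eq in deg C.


T_eq = 1309 / (5.19 - log10(SiO2)) - 273.15
T_eq = 1309 / (5.19 - log10(425.01)) - 273.15
T_eq = 237.86 deg C


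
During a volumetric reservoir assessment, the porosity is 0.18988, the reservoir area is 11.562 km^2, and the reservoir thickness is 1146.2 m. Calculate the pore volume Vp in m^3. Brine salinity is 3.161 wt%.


Vp = A * 1e6 * hr * phi
Vp = 11.562 * 1e6 * 1146.2 * 0.18988
Vp = 2.5164e+09 m^3


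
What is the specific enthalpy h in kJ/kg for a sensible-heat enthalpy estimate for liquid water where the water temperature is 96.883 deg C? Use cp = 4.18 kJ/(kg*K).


h = cp * T
h = 4.18 * 96.883
h = 404.97 kJ/kg


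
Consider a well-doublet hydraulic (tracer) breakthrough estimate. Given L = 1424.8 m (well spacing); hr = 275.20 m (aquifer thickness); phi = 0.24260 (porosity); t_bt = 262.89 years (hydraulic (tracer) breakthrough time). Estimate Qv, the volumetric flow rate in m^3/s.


Qv = pi*hr*phi*L^2 / (3*t_bt*365.25*86400)
Qv = pi*275.20*0.24260*1424.8^2 / (3*262.89*365.25*86400)
Qv = 0.017108 m^3/s


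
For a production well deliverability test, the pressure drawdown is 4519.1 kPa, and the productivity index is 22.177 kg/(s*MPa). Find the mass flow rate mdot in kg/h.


mdot = PI * dP / 1000
mdot = 22.177 * 4519.1 / 1000
mdot = 100.2201 kg/s
Convert: 100.2201 kg/s * 3600.0 = 3.6079e+05 kg/h
mdot = 3.6079e+05 kg/h


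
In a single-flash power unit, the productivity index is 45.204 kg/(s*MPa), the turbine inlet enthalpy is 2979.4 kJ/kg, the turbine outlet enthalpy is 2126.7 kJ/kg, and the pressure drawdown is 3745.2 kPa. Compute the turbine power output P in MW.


Step 1: mdot = PI * dP / 1000 = 45.204 * 3745.2 / 1000 = 169.2980 kg/s
Step 2: P = mdot*(h_in - h_out)/1000 = 169.2980*(2979.4 - 2126.7)/1000 = 144.36 MW
P = 144.36 MW


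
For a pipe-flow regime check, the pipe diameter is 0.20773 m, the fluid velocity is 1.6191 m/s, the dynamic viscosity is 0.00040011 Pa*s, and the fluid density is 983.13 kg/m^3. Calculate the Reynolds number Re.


Re = rho * vel * D / mu
Re = 983.13 * 1.6191 * 0.20773 / 0.00040011
Re = 8.2643e+05


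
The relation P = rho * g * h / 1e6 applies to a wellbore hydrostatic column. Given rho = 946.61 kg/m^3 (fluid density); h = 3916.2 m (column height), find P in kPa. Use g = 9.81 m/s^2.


P = rho * g * h / 1e6
P = 946.61 * 9.81 * 3916.2 / 1e6
P = 36.36679 MPa
Convert: 36.36679 MPa * 1000.0 = 36367 kPa
P = 36367 kPa


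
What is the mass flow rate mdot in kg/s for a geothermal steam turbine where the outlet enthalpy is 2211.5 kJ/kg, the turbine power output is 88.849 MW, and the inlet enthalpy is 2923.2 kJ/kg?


mdot = P * 1000 / (h_in - h_out)
mdot = 88.849 * 1000 / (2923.2 - 2211.5)
mdot = 124.84 kg/s


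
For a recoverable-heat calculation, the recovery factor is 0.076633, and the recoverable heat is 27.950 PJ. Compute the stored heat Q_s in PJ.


Q_s = Q_rec / RF
Q_s = 27.950 / 0.076633
Q_s = 364.73 PJ


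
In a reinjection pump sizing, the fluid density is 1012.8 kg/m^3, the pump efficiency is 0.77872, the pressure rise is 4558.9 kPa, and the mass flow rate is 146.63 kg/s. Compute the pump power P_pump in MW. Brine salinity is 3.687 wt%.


P_pump = mdot * dP / (rho * eta)
P_pump = 146.63 * 4558.9 / (1012.8 * 0.77872)
P_pump = 847.5745 kW
Convert: 847.5745 kW * 0.001 = 0.84757 MW
P_pump = 0.84757 MW


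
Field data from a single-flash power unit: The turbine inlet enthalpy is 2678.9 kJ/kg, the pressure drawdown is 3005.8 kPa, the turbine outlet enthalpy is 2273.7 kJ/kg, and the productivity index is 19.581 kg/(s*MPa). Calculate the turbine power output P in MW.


Step 1: mdot = PI * dP / 1000 = 19.581 * 3005.8 / 1000 = 58.85657 kg/s
Step 2: P = mdot*(h_in - h_out)/1000 = 58.85657*(2678.9 - 2273.7)/1000 = 23.849 MW
P = 23.849 MW


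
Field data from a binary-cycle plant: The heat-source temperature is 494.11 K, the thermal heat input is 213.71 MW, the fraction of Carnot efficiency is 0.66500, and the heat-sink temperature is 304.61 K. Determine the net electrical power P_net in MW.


Step 1: eta = (1 - Tc/Th)*f = (1 - 304.61/494.11)*0.665 = 0.2550394
Step 2: P_net = eta * Q_in = 0.2550394 * 213.71 = 54.504 MW
P_net = 54.504 MW


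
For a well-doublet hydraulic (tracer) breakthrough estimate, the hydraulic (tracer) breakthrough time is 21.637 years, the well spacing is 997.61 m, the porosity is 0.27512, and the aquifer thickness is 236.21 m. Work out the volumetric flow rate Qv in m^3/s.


Qv = pi*hr*phi*L^2 / (3*t_bt*365.25*86400)
Qv = pi*236.21*0.27512*997.61^2 / (3*21.637*365.25*86400)
Qv = 0.099190 m^3/s


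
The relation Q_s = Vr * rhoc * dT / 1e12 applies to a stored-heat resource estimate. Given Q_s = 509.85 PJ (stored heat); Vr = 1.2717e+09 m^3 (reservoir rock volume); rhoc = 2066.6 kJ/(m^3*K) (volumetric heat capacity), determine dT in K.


dT = Q_s * 1e12 / (Vr * rhoc)
dT = 509.85 * 1e12 / (1.2717e+09 * 2066.6)
dT = 194.00 K


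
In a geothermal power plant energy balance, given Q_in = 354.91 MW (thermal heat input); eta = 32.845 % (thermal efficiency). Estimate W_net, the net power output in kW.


W_net = eta / 100 * Q_in
W_net = 32.845 / 100 * 354.91
W_net = 116.5702 MW
Convert: 116.5702 MW * 1000.0 = 1.1657e+05 kW
W_net = 1.1657e+05 kW


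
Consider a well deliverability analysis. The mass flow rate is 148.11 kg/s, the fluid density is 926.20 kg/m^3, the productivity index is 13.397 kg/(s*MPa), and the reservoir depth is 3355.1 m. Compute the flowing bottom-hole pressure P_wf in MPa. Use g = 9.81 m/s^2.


Step 1: P_i = rho*g*h/1e6 = 926.2*9.81*3355.1/1e6 = 30.48451 MPa
Step 2: P_wf = P_i - mdot/PI = 30.48451 - 148.11/13.397 = 19.429 MPa
P_wf = 19.429 MPa


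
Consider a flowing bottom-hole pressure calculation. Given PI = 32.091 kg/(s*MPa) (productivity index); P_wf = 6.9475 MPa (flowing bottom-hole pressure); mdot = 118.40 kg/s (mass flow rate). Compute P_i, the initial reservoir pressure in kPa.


P_i = P_wf + mdot / PI
P_i = 6.9475 + 118.40 / 32.091
P_i = 10.63701 MPa
Convert: 10.63701 MPa * 1000.0 = 10637 kPa
P_i = 10637 kPa


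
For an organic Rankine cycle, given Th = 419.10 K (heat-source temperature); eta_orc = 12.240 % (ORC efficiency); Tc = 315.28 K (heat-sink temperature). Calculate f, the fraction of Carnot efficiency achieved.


f = (eta_orc/100) / (1 - Tc/Th)
f = (12.240/100) / (1 - 315.28/419.10)
f = 0.49410


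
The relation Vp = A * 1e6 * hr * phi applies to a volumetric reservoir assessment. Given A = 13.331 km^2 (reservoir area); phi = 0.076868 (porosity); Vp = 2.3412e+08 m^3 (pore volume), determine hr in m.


hr = Vp / (A * 1e6 * phi)
hr = 2.3412e+08 / (13.331 * 1e6 * 0.076868)
hr = 228.47 m


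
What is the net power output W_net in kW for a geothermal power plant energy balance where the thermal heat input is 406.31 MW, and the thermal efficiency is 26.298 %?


W_net = eta / 100 * Q_in
W_net = 26.298 / 100 * 406.31
W_net = 106.8514 MW
Convert: 106.8514 MW * 1000.0 = 1.0685e+05 kW
W_net = 1.0685e+05 kW


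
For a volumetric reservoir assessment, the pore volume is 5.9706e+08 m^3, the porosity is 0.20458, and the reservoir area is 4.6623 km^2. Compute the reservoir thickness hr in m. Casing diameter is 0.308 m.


hr = Vp / (A * 1e6 * phi)
hr = 5.9706e+08 / (4.6623 * 1e6 * 0.20458)
hr = 625.97 m


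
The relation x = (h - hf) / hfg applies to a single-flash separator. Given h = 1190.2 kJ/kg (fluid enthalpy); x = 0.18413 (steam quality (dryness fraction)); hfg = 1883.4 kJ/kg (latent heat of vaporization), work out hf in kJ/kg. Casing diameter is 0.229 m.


hf = h - x * hfg
hf = 1190.2 - 0.18413 * 1883.4
hf = 843.41 kJ/kg


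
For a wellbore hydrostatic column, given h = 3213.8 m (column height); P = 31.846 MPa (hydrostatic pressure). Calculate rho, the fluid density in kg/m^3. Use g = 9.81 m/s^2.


rho = P * 1e6 / (g * h)
rho = 31.846 * 1e6 / (9.81 * 3213.8)
rho = 1010.1 kg/m^3


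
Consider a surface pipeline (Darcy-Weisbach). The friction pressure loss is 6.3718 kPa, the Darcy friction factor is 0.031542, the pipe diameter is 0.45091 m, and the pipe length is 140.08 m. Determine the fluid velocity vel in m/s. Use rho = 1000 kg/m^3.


vel = sqrt(dP*1000*2*D / (f*L*rho))
vel = sqrt(6.3718*1000*2*0.45091 / (0.031542*140.08*1000))
vel = 1.1404 m/s


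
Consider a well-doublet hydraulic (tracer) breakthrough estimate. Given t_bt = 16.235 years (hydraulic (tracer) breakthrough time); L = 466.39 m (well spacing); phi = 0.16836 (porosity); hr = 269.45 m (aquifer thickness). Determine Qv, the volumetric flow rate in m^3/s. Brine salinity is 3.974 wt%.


Qv = pi*hr*phi*L^2 / (3*t_bt*365.25*86400)
Qv = pi*269.45*0.16836*466.39^2 / (3*16.235*365.25*86400)
Qv = 0.020169 m^3/s


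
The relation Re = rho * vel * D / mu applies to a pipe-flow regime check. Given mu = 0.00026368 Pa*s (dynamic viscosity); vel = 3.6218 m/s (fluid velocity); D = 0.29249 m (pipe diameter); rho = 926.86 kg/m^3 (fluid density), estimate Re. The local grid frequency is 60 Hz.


Re = rho * vel * D / mu
Re = 926.86 * 3.6218 * 0.29249 / 0.00026368
Re = 3.7237e+06


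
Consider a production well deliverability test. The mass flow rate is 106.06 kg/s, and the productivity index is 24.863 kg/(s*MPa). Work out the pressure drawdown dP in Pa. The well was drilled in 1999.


dP = mdot * 1000 / PI
dP = 106.06 * 1000 / 24.863
dP = 4265.776 kPa
Convert: 4265.776 kPa * 1000.0 = 4.2658e+06 Pa
dP = 4.2658e+06 Pa


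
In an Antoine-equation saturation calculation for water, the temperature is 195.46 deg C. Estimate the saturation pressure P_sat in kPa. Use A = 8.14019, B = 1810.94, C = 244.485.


P_sat = 10^(A - B/(C + T)) / 760 * 0.101325
P_sat = 10^(8.14019 - 1810.94/(244.485 + 195.46)) / 760 * 0.101325
P_sat = 1.408659 MPa
Convert: 1.408659 MPa * 1000.0 = 1408.7 kPa
P_sat = 1408.7 kPa


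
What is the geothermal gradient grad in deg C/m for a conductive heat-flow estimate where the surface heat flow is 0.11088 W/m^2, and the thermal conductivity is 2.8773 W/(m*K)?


grad = q * 1000 / k
grad = 0.11088 * 1000 / 2.8773
grad = 38.53613 deg C/km
Convert: 38.53613 deg C/km * 0.001 = 0.038536 deg C/m
grad = 0.038536 deg C/m


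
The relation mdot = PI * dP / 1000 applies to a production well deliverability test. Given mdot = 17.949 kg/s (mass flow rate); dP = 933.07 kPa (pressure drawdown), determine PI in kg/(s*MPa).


PI = mdot * 1000 / dP
PI = 17.949 * 1000 / 933.07
PI = 19.236 kg/(s*MPa)


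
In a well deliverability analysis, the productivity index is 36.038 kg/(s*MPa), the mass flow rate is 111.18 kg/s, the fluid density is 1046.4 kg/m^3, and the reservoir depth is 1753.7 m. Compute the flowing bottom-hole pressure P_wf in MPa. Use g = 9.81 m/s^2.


Step 1: P_i = rho*g*h/1e6 = 1046.4*9.81*1753.7/1e6 = 18.00205 MPa
Step 2: P_wf = P_i - mdot/PI = 18.00205 - 111.18/36.038 = 14.917 MPa
P_wf = 14.917 MPa
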